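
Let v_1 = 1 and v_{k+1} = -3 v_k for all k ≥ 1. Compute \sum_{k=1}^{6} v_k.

v_2 = -3(1) = -3
v_3 = -3(-3) = 9
v_4 = -3(9) = -27
v_5 = -3(-27) = 81
v_6 = -3(81) = -243
Sum = 1 + (-3) + 9 + (-27) + 81 + (-243) = -182

-182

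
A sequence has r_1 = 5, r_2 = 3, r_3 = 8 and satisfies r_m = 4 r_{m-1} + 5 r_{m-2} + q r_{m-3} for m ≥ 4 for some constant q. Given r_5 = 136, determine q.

-4

r_4 = 47 + 5q
r_5 = 228 + 23q
So 228 + 23q = 136, giving q = -4.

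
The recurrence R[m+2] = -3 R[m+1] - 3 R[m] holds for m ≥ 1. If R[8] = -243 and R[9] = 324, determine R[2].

9

Rearranging, R[m-2] = (R[m] + 3 R[m-1]) / -3.
R[7] = (324 + 3*(-243)) / -3 = -405/-3 = 135
R[6] = (-243 + 3*135) / -3 = 162/-3 = -54
R[5] = (135 + 3*(-54)) / -3 = -27/-3 = 9
R[4] = (-54 + 3*9) / -3 = -27/-3 = 9
R[3] = (9 + 3*9) / -3 = 36/-3 = -12
R[2] = (9 + 3*(-12)) / -3 = -27/-3 = 9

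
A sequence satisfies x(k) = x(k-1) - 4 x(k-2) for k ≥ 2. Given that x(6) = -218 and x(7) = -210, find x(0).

1

Rearranging, x(k-2) = (x(k) - x(k-1)) / -4.
x(5) = (-210 - (-218)) / -4 = 8/-4 = -2
x(4) = (-218 - (-2)) / -4 = -216/-4 = 54
x(3) = (-2 - 54) / -4 = -56/-4 = 14
x(2) = (54 - 14) / -4 = 40/-4 = -10
x(1) = (14 - (-10)) / -4 = 24/-4 = -6
x(0) = (-10 - (-6)) / -4 = -4/-4 = 1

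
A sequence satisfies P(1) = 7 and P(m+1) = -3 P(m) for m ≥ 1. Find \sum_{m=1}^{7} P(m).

3829

P(2) = -3·7 = -21
P(3) = -3·(-21) = 63
P(4) = -3·63 = -189
P(5) = -3·(-189) = 567
P(6) = -3·567 = -1701
P(7) = -3·(-1701) = 5103
Sum = 7 + (-21) + 63 + (-189) + 567 + (-1701) + 5103 = 3829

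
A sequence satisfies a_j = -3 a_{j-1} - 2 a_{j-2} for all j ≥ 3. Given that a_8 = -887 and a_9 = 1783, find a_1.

Rearranging, a_{j-2} = (a_j + 3 a_{j-1}) / -2.
a_7 = (1783 + 3(-887)) / -2 = -878/-2 = 439
a_6 = (-887 + 3(439)) / -2 = 430/-2 = -215
a_5 = (439 + 3(-215)) / -2 = -206/-2 = 103
a_4 = (-215 + 3(103)) / -2 = 94/-2 = -47
a_3 = (103 + 3(-47)) / -2 = -38/-2 = 19
a_2 = (-47 + 3(19)) / -2 = 10/-2 = -5
a_1 = (19 + 3(-5)) / -2 = 4/-2 = -2

-2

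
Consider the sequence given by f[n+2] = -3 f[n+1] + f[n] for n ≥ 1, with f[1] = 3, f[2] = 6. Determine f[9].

f[3] = -3(6) + 3 = -15
f[4] = -3(-15) + 6 = 51
f[5] = -3(51) + (-15) = -168
f[6] = -3(-168) + 51 = 555
f[7] = -3(555) + (-168) = -1833
f[8] = -3(-1833) + 555 = 6054
f[9] = -3(6054) + (-1833) = -19995

-19995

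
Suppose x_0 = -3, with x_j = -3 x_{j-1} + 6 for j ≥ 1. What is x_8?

x_1 = -3*(-3) + 6 = 15
x_2 = -3*15 + 6 = -39
x_3 = -3*(-39) + 6 = 123
x_4 = -3*123 + 6 = -363
x_5 = -3*(-363) + 6 = 1095
x_6 = -3*1095 + 6 = -3279
x_7 = -3*(-3279) + 6 = 9843
x_8 = -3*9843 + 6 = -29523

-29523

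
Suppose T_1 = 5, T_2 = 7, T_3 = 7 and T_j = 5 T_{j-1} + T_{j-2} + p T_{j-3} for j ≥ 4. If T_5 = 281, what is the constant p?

2

T_4 = 42 + 5p
T_5 = 217 + 32p
So 217 + 32p = 281, giving p = 2.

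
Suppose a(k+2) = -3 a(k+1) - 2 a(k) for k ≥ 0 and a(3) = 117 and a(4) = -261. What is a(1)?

9

Rearranging, a(k-2) = (a(k) + 3 a(k-1)) / -2.
a(2) = (-261 + 3·117) / -2 = 90/-2 = -45
a(1) = (117 + 3·(-45)) / -2 = -18/-2 = 9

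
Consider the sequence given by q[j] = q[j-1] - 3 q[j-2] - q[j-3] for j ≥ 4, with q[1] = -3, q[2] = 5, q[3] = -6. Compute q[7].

q[4] = (-6) - 3*5 - (-3) = -18
q[5] = (-18) - 3*(-6) - 5 = -5
q[6] = (-5) - 3*(-18) - (-6) = 55
q[7] = 55 - 3*(-5) - (-18) = 88

88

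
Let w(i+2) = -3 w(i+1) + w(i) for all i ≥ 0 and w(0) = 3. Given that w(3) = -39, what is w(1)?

-3

Let w(1) = z.
w(2) = 3 - 3z
w(3) = -9 + 10z
So -9 + 10z = -39, giving z = -3.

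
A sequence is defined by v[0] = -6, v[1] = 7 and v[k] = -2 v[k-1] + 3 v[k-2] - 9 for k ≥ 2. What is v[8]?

-25034

v[2] = -2·7 + 3·(-6) - 9 = -41
v[3] = -2·(-41) + 3·7 - 9 = 94
v[4] = -2·94 + 3·(-41) - 9 = -320
v[5] = -2·(-320) + 3·94 - 9 = 913
v[6] = -2·913 + 3·(-320) - 9 = -2795
v[7] = -2·(-2795) + 3·913 - 9 = 8320
v[8] = -2·8320 + 3·(-2795) - 9 = -25034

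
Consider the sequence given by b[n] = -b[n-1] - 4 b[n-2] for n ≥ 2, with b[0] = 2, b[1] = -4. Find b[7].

b[2] = -(-4) - 4*2 = -4
b[3] = -(-4) - 4*(-4) = 20
b[4] = -20 - 4*(-4) = -4
b[5] = -(-4) - 4*20 = -76
b[6] = -(-76) - 4*(-4) = 92
b[7] = -92 - 4*(-76) = 212

212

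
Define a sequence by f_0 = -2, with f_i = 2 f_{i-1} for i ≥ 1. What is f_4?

f_1 = 2·(-2) = -4
f_2 = 2·(-4) = -8
f_3 = 2·(-8) = -16
f_4 = 2·(-16) = -32

-32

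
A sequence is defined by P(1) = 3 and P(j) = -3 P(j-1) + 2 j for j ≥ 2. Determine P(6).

-513

P(2) = -3(3) + 4 = -5
P(3) = -3(-5) + 6 = 21
P(4) = -3(21) + 8 = -55
P(5) = -3(-55) + 10 = 175
P(6) = -3(175) + 12 = -513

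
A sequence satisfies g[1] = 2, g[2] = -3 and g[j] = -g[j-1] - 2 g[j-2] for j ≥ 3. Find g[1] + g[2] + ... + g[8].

g[3] = -(-3) - 2·2 = -1
g[4] = -(-1) - 2·(-3) = 7
g[5] = -7 - 2·(-1) = -5
g[6] = -(-5) - 2·7 = -9
g[7] = -(-9) - 2·(-5) = 19
g[8] = -19 - 2·(-9) = -1
Sum = 2 + (-3) + (-1) + 7 + (-5) + (-9) + 19 + (-1) = 9

9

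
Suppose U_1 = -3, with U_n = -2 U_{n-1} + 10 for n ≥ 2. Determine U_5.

U_2 = -2(-3) + 10 = 16
U_3 = -2(16) + 10 = -22
U_4 = -2(-22) + 10 = 54
U_5 = -2(54) + 10 = -98

-98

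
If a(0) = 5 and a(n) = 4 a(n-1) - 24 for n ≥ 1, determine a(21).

-13194139533304

The fixed point is -24/(1 - 4) = 8, so a(n) - 8 = 4(a(n-1) - 8).
Hence a(n) = -3·4^n + 8.
a(21) = -3·4^{21} + 8 = -3·4398046511104 + 8 = -13194139533304.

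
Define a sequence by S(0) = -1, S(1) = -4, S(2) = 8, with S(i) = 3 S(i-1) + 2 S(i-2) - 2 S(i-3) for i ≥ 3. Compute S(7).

2998

S(3) = 3*8 + 2*(-4) - 2*(-1) = 18
S(4) = 3*18 + 2*8 - 2*(-4) = 78
S(5) = 3*78 + 2*18 - 2*8 = 254
S(6) = 3*254 + 2*78 - 2*18 = 882
S(7) = 3*882 + 2*254 - 2*78 = 2998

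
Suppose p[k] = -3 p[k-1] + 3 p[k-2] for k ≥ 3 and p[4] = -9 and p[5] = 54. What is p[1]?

9

Rearranging, p[k-2] = (p[k] + 3 p[k-1]) / 3.
p[3] = (54 + 3(-9)) / 3 = 27/3 = 9
p[2] = (-9 + 3(9)) / 3 = 18/3 = 6
p[1] = (9 + 3(6)) / 3 = 27/3 = 9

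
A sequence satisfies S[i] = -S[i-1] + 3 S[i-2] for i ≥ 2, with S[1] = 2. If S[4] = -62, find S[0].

-4

Let S[0] = x.
S[2] = -2 + 3x
S[3] = 8 - 3x
S[4] = -14 + 12x
So -14 + 12x = -62, giving x = -4.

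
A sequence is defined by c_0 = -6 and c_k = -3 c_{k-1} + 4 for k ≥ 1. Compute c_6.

-5102

c_1 = -3*(-6) + 4 = 22
c_2 = -3*22 + 4 = -62
c_3 = -3*(-62) + 4 = 190
c_4 = -3*190 + 4 = -566
c_5 = -3*(-566) + 4 = 1702
c_6 = -3*1702 + 4 = -5102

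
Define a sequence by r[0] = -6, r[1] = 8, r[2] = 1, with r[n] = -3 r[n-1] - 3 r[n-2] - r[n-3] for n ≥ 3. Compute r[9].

r[3] = -3*1 - 3*8 - (-6) = -21
r[4] = -3*(-21) - 3*1 - 8 = 52
r[5] = -3*52 - 3*(-21) - 1 = -94
r[6] = -3*(-94) - 3*52 - (-21) = 147
r[7] = -3*147 - 3*(-94) - 52 = -211
r[8] = -3*(-211) - 3*147 - (-94) = 286
r[9] = -3*286 - 3*(-211) - 147 = -372

-372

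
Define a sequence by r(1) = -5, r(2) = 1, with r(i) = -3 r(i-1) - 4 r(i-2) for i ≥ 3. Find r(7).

r(3) = -3·1 - 4·(-5) = 17
r(4) = -3·17 - 4·1 = -55
r(5) = -3·(-55) - 4·17 = 97
r(6) = -3·97 - 4·(-55) = -71
r(7) = -3·(-71) - 4·97 = -175

-175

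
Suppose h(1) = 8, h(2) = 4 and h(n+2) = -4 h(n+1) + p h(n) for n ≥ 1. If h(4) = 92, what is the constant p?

-1

h(3) = -16 + 8p
h(4) = 64 - 28p
So 64 - 28p = 92, giving p = -1.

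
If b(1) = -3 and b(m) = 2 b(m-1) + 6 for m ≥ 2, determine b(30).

The fixed point is 6/(1 - 2) = -6, so b(m) + 6 = 2(b(m-1) + 6).
Hence b(m) = 3·2^{m-1} - 6.
b(30) = 3·2^{29} - 6 = 3·536870912 - 6 = 1610612730.

1610612730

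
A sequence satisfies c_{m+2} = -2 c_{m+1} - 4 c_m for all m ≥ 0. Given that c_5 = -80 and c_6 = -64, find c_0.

-1

Rearranging, c_{m-2} = (c_m + 2 c_{m-1}) / -4.
c_4 = (-64 + 2*(-80)) / -4 = -224/-4 = 56
c_3 = (-80 + 2*56) / -4 = 32/-4 = -8
c_2 = (56 + 2*(-8)) / -4 = 40/-4 = -10
c_1 = (-8 + 2*(-10)) / -4 = -28/-4 = 7
c_0 = (-10 + 2*7) / -4 = 4/-4 = -1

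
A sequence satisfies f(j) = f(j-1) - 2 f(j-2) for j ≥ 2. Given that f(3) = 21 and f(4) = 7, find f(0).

Rearranging, f(j-2) = (f(j) - f(j-1)) / -2.
f(2) = (7 - 21) / -2 = -14/-2 = 7
f(1) = (21 - 7) / -2 = 14/-2 = -7
f(0) = (7 - (-7)) / -2 = 14/-2 = -7

-7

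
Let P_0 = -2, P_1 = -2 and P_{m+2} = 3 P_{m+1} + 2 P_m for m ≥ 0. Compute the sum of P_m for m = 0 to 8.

-27266

P_2 = 3(-2) + 2(-2) = -10
P_3 = 3(-10) + 2(-2) = -34
P_4 = 3(-34) + 2(-10) = -122
P_5 = 3(-122) + 2(-34) = -434
P_6 = 3(-434) + 2(-122) = -1546
P_7 = 3(-1546) + 2(-434) = -5506
P_8 = 3(-5506) + 2(-1546) = -19610
Sum = (-2) + (-2) + (-10) + (-34) + (-122) + (-434) + (-1546) + (-5506) + (-19610) = -27266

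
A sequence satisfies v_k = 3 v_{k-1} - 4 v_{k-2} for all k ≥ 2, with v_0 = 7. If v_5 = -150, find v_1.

Let v_1 = x.
v_2 = -28 + 3x
v_3 = -84 + 5x
v_4 = -140 + 3x
v_5 = -84 - 11x
So -84 - 11x = -150, giving x = 6.

6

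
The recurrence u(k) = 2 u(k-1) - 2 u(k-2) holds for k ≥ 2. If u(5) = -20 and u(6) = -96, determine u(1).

5

Rearranging, u(k-2) = (u(k) - 2 u(k-1)) / -2.
u(4) = (-96 - 2(-20)) / -2 = -56/-2 = 28
u(3) = (-20 - 2(28)) / -2 = -76/-2 = 38
u(2) = (28 - 2(38)) / -2 = -48/-2 = 24
u(1) = (38 - 2(24)) / -2 = -10/-2 = 5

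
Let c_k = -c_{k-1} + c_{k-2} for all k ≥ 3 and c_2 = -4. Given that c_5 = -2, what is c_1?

-7

Let c_1 = w.
c_3 = 4 + w
c_4 = -8 - w
c_5 = 12 + 2w
So 12 + 2w = -2, giving w = -7.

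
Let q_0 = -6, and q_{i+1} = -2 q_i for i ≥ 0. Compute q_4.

q_1 = -2·(-6) = 12
q_2 = -2·12 = -24
q_3 = -2·(-24) = 48
q_4 = -2·48 = -96

-96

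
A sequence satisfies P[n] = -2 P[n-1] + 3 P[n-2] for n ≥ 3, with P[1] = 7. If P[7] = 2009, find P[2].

-4

Let P[2] = v.
P[3] = 21 - 2v
P[4] = -42 + 7v
P[5] = 147 - 20v
P[6] = -420 + 61v
P[7] = 1281 - 182v
So 1281 - 182v = 2009, giving v = -4.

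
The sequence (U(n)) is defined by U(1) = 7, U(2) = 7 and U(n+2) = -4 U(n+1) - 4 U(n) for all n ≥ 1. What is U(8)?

8512

U(3) = -4(7) - 4(7) = -56
U(4) = -4(-56) - 4(7) = 196
U(5) = -4(196) - 4(-56) = -560
U(6) = -4(-560) - 4(196) = 1456
U(7) = -4(1456) - 4(-560) = -3584
U(8) = -4(-3584) - 4(1456) = 8512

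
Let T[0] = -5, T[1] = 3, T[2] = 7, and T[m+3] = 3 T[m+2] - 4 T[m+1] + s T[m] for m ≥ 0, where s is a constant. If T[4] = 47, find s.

T[3] = 9 - 5s
T[4] = -1 - 12s
So -1 - 12s = 47, giving s = -4.

-4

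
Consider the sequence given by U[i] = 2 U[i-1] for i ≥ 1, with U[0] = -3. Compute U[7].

U[1] = 2(-3) = -6
U[2] = 2(-6) = -12
U[3] = 2(-12) = -24
U[4] = 2(-24) = -48
U[5] = 2(-48) = -96
U[6] = 2(-96) = -192
U[7] = 2(-192) = -384

-384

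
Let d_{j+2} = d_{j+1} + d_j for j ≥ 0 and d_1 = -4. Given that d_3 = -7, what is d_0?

Let d_0 = z.
d_2 = -4 + z
d_3 = -8 + z
So -8 + z = -7, giving z = 1.

1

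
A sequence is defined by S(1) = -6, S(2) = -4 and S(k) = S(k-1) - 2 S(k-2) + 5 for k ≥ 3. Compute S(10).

S(3) = (-4) - 2(-6) + 5 = 13
S(4) = 13 - 2(-4) + 5 = 26
S(5) = 26 - 2(13) + 5 = 5
S(6) = 5 - 2(26) + 5 = -42
S(7) = (-42) - 2(5) + 5 = -47
S(8) = (-47) - 2(-42) + 5 = 42
S(9) = 42 - 2(-47) + 5 = 141
S(10) = 141 - 2(42) + 5 = 62

62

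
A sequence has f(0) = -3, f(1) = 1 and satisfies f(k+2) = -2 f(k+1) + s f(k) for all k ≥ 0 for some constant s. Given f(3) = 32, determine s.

4

f(2) = -2 - 3s
f(3) = 4 + 7s
So 4 + 7s = 32, giving s = 4.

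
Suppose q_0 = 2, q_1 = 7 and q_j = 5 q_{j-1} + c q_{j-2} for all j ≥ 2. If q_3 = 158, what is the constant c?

-1

q_2 = 35 + 2c
q_3 = 175 + 17c
So 175 + 17c = 158, giving c = -1.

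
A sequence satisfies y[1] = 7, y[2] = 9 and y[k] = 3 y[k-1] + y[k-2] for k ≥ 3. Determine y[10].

144219

y[3] = 3*9 + 7 = 34
y[4] = 3*34 + 9 = 111
y[5] = 3*111 + 34 = 367
y[6] = 3*367 + 111 = 1212
y[7] = 3*1212 + 367 = 4003
y[8] = 3*4003 + 1212 = 13221
y[9] = 3*13221 + 4003 = 43666
y[10] = 3*43666 + 13221 = 144219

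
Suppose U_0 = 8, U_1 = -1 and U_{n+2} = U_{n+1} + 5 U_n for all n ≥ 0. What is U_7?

U_2 = (-1) + 5*8 = 39
U_3 = 39 + 5*(-1) = 34
U_4 = 34 + 5*39 = 229
U_5 = 229 + 5*34 = 399
U_6 = 399 + 5*229 = 1544
U_7 = 1544 + 5*399 = 3539

3539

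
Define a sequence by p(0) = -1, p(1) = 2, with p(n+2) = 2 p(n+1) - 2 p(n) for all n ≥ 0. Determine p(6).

p(2) = 2(2) - 2(-1) = 6
p(3) = 2(6) - 2(2) = 8
p(4) = 2(8) - 2(6) = 4
p(5) = 2(4) - 2(8) = -8
p(6) = 2(-8) - 2(4) = -24

-24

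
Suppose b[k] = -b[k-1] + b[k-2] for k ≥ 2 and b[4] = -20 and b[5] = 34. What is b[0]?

2

Rearranging, b[k-2] = b[k] + b[k-1].
b[3] = 34 + (-20) = 14
b[2] = -20 + 14 = -6
b[1] = 14 + (-6) = 8
b[0] = -6 + 8 = 2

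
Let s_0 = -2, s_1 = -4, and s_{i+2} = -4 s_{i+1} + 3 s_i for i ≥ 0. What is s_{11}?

-11136916

s_2 = -4*(-4) + 3*(-2) = 10
s_3 = -4*10 + 3*(-4) = -52
s_4 = -4*(-52) + 3*10 = 238
s_5 = -4*238 + 3*(-52) = -1108
s_6 = -4*(-1108) + 3*238 = 5146
s_7 = -4*5146 + 3*(-1108) = -23908
s_8 = -4*(-23908) + 3*5146 = 111070
s_9 = -4*111070 + 3*(-23908) = -516004
s_{10} = -4*(-516004) + 3*111070 = 2397226
s_{11} = -4*2397226 + 3*(-516004) = -11136916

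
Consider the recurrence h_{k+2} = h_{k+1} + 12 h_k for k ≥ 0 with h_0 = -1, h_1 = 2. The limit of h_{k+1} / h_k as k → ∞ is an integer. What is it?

4

The characteristic equation is r^2 - r - 12 = 0, which factors as (r - 4)(r + 3) = 0.
So the roots are 4 and -3. Since |4| > |-3| and the coefficient of 4^k is non-zero, the ratio tends to 4.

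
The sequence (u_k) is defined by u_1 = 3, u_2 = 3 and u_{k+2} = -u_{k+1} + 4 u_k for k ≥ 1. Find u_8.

-237

u_3 = -3 + 4*3 = 9
u_4 = -9 + 4*3 = 3
u_5 = -3 + 4*9 = 33
u_6 = -33 + 4*3 = -21
u_7 = -(-21) + 4*33 = 153
u_8 = -153 + 4*(-21) = -237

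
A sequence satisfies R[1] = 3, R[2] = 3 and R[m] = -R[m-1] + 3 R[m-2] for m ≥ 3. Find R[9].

R[3] = -3 + 3·3 = 6
R[4] = -6 + 3·3 = 3
R[5] = -3 + 3·6 = 15
R[6] = -15 + 3·3 = -6
R[7] = -(-6) + 3·15 = 51
R[8] = -51 + 3·(-6) = -69
R[9] = -(-69) + 3·51 = 222

222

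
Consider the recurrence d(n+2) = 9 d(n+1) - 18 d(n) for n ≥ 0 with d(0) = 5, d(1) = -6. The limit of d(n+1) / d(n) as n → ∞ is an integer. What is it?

The characteristic equation is r^2 - 9r + 18 = 0, which factors as (r - 6)(r - 3) = 0.
So the roots are 6 and 3. Since |6| > |3| and the coefficient of 6^n is non-zero, the ratio tends to 6.

6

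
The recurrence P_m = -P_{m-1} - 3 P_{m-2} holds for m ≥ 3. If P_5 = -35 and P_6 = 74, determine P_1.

Rearranging, P_{m-2} = (P_m + P_{m-1}) / -3.
P_4 = (74 + (-35)) / -3 = 39/-3 = -13
P_3 = (-35 + (-13)) / -3 = -48/-3 = 16
P_2 = (-13 + 16) / -3 = 3/-3 = -1
P_1 = (16 + (-1)) / -3 = 15/-3 = -5

-5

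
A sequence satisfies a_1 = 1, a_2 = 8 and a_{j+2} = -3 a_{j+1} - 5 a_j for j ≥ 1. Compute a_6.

-247

a_3 = -3*8 - 5*1 = -29
a_4 = -3*(-29) - 5*8 = 47
a_5 = -3*47 - 5*(-29) = 4
a_6 = -3*4 - 5*47 = -247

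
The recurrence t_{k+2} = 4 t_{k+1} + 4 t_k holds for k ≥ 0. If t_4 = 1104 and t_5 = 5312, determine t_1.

Rearranging, t_{k-2} = (t_k - 4 t_{k-1}) / 4.
t_3 = (5312 - 4*1104) / 4 = 896/4 = 224
t_2 = (1104 - 4*224) / 4 = 208/4 = 52
t_1 = (224 - 4*52) / 4 = 16/4 = 4

4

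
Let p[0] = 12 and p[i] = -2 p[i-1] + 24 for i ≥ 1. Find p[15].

The fixed point is 24/(1 + 2) = 8, so p[i] - 8 = -2(p[i-1] - 8).
Hence p[i] = 4·(-2)^i + 8.
p[15] = 4·(-2)^{15} + 8 = 4·-32768 + 8 = -131064.

-131064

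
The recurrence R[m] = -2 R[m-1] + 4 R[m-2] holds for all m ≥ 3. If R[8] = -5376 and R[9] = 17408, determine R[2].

-4

Rearranging, R[m-2] = (R[m] + 2 R[m-1]) / 4.
R[7] = (17408 + 2*(-5376)) / 4 = 6656/4 = 1664
R[6] = (-5376 + 2*1664) / 4 = -2048/4 = -512
R[5] = (1664 + 2*(-512)) / 4 = 640/4 = 160
R[4] = (-512 + 2*160) / 4 = -192/4 = -48
R[3] = (160 + 2*(-48)) / 4 = 64/4 = 16
R[2] = (-48 + 2*16) / 4 = -16/4 = -4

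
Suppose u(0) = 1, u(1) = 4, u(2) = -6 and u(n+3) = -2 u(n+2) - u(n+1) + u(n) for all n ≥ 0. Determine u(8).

u(3) = -2·(-6) - 4 + 1 = 9
u(4) = -2·9 - (-6) + 4 = -8
u(5) = -2·(-8) - 9 + (-6) = 1
u(6) = -2·1 - (-8) + 9 = 15
u(7) = -2·15 - 1 + (-8) = -39
u(8) = -2·(-39) - 15 + 1 = 64

64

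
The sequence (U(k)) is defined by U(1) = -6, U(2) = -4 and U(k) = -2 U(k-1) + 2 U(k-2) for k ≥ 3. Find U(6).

16

U(3) = -2(-4) + 2(-6) = -4
U(4) = -2(-4) + 2(-4) = 0
U(5) = -2(0) + 2(-4) = -8
U(6) = -2(-8) + 2(0) = 16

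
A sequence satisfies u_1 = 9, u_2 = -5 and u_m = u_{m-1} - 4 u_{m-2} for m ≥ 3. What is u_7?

u_3 = (-5) - 4(9) = -41
u_4 = (-41) - 4(-5) = -21
u_5 = (-21) - 4(-41) = 143
u_6 = 143 - 4(-21) = 227
u_7 = 227 - 4(143) = -345

-345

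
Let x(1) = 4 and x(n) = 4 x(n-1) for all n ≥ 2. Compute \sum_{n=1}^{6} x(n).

5460

x(2) = 4(4) = 16
x(3) = 4(16) = 64
x(4) = 4(64) = 256
x(5) = 4(256) = 1024
x(6) = 4(1024) = 4096
Sum = 4 + 16 + 64 + 256 + 1024 + 4096 = 5460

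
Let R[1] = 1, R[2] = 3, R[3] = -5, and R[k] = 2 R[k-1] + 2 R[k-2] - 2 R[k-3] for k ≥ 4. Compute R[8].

R[4] = 2*(-5) + 2*3 - 2*1 = -6
R[5] = 2*(-6) + 2*(-5) - 2*3 = -28
R[6] = 2*(-28) + 2*(-6) - 2*(-5) = -58
R[7] = 2*(-58) + 2*(-28) - 2*(-6) = -160
R[8] = 2*(-160) + 2*(-58) - 2*(-28) = -380

-380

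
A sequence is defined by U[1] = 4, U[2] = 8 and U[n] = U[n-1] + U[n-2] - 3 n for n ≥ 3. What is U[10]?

U[3] = 8 + 4 - 9 = 3
U[4] = 3 + 8 - 12 = -1
U[5] = (-1) + 3 - 15 = -13
U[6] = (-13) + (-1) - 18 = -32
U[7] = (-32) + (-13) - 21 = -66
U[8] = (-66) + (-32) - 24 = -122
U[9] = (-122) + (-66) - 27 = -215
U[10] = (-215) + (-122) - 30 = -367

-367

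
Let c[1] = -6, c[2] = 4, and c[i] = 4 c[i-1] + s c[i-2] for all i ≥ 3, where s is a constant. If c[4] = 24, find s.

c[3] = 16 - 6s
c[4] = 64 - 20s
So 64 - 20s = 24, giving s = 2.

2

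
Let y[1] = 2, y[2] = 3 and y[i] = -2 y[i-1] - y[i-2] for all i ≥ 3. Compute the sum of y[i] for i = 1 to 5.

y[3] = -2*3 - 2 = -8
y[4] = -2*(-8) - 3 = 13
y[5] = -2*13 - (-8) = -18
Sum = 2 + 3 + (-8) + 13 + (-18) = -8

-8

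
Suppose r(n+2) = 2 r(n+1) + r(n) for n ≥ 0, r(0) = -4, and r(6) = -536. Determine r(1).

Let r(1) = x.
r(2) = -4 + 2x
r(3) = -8 + 5x
r(4) = -20 + 12x
r(5) = -48 + 29x
r(6) = -116 + 70x
So -116 + 70x = -536, giving x = -6.

-6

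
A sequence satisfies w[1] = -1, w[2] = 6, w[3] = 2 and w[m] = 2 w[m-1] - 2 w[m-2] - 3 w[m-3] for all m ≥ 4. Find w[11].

368

w[4] = 2*2 - 2*6 - 3*(-1) = -5
w[5] = 2*(-5) - 2*2 - 3*6 = -32
w[6] = 2*(-32) - 2*(-5) - 3*2 = -60
w[7] = 2*(-60) - 2*(-32) - 3*(-5) = -41
w[8] = 2*(-41) - 2*(-60) - 3*(-32) = 134
w[9] = 2*134 - 2*(-41) - 3*(-60) = 530
w[10] = 2*530 - 2*134 - 3*(-41) = 915
w[11] = 2*915 - 2*530 - 3*134 = 368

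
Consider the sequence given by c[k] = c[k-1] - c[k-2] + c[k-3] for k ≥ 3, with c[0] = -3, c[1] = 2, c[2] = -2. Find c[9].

2

c[3] = (-2) - 2 + (-3) = -7
c[4] = (-7) - (-2) + 2 = -3
c[5] = (-3) - (-7) + (-2) = 2
c[6] = 2 - (-3) + (-7) = -2
c[7] = (-2) - 2 + (-3) = -7
c[8] = (-7) - (-2) + 2 = -3
c[9] = (-3) - (-7) + (-2) = 2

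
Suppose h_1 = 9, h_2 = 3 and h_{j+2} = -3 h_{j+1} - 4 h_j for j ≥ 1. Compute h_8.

-1893

h_3 = -3(3) - 4(9) = -45
h_4 = -3(-45) - 4(3) = 123
h_5 = -3(123) - 4(-45) = -189
h_6 = -3(-189) - 4(123) = 75
h_7 = -3(75) - 4(-189) = 531
h_8 = -3(531) - 4(75) = -1893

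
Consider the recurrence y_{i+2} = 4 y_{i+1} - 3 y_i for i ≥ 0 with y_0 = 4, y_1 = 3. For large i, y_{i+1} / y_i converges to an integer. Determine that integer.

The characteristic equation is r^2 - 4r + 3 = 0, which factors as (r - 3)(r - 1) = 0.
So the roots are 3 and 1. Since |3| > |1| and the coefficient of 3^i is non-zero, the ratio tends to 3.

3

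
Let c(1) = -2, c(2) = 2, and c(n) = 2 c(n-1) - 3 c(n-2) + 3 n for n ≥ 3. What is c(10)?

818

c(3) = 2·2 - 3·(-2) + 9 = 19
c(4) = 2·19 - 3·2 + 12 = 44
c(5) = 2·44 - 3·19 + 15 = 46
c(6) = 2·46 - 3·44 + 18 = -22
c(7) = 2·(-22) - 3·46 + 21 = -161
c(8) = 2·(-161) - 3·(-22) + 24 = -232
c(9) = 2·(-232) - 3·(-161) + 27 = 46
c(10) = 2·46 - 3·(-232) + 30 = 818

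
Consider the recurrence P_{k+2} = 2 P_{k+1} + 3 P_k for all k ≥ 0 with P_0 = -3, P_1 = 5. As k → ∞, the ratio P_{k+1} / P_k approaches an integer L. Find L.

3

The characteristic equation is r^2 - 2r - 3 = 0, which factors as (r - 3)(r + 1) = 0.
So the roots are 3 and -1. Since |3| > |-1| and the coefficient of 3^k is non-zero, the ratio tends to 3.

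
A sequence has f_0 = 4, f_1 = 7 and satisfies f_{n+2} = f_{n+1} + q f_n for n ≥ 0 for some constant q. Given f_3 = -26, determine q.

f_2 = 7 + 4q
f_3 = 7 + 11q
So 7 + 11q = -26, giving q = -3.

-3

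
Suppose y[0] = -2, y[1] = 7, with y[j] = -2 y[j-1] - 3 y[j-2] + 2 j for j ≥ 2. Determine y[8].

y[2] = -2(7) - 3(-2) + 4 = -4
y[3] = -2(-4) - 3(7) + 6 = -7
y[4] = -2(-7) - 3(-4) + 8 = 34
y[5] = -2(34) - 3(-7) + 10 = -37
y[6] = -2(-37) - 3(34) + 12 = -16
y[7] = -2(-16) - 3(-37) + 14 = 157
y[8] = -2(157) - 3(-16) + 16 = -250

-250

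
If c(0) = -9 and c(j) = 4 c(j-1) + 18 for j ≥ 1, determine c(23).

-211106232532998

The fixed point is 18/(1 - 4) = -6, so c(j) + 6 = 4(c(j-1) + 6).
Hence c(j) = -3·4^j - 6.
c(23) = -3·4^{23} - 6 = -3·70368744177664 - 6 = -211106232532998.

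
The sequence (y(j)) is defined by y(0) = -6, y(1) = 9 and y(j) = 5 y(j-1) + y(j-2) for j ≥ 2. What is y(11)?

107791359

y(2) = 5(9) + (-6) = 39
y(3) = 5(39) + 9 = 204
y(4) = 5(204) + 39 = 1059
y(5) = 5(1059) + 204 = 5499
y(6) = 5(5499) + 1059 = 28554
y(7) = 5(28554) + 5499 = 148269
y(8) = 5(148269) + 28554 = 769899
y(9) = 5(769899) + 148269 = 3997764
y(10) = 5(3997764) + 769899 = 20758719
y(11) = 5(20758719) + 3997764 = 107791359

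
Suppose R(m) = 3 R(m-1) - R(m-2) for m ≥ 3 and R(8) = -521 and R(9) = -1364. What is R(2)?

Rearranging, R(m-2) = -(R(m) - 3 R(m-1)).
R(7) = -(-1364 - 3*(-521)) = -199
R(6) = -(-521 - 3*(-199)) = -76
R(5) = -(-199 - 3*(-76)) = -29
R(4) = -(-76 - 3*(-29)) = -11
R(3) = -(-29 - 3*(-11)) = -4
R(2) = -(-11 - 3*(-4)) = -1

-1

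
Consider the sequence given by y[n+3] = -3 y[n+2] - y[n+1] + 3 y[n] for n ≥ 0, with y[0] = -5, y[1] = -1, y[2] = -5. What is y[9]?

y[3] = -3(-5) - (-1) + 3(-5) = 1
y[4] = -3(1) - (-5) + 3(-1) = -1
y[5] = -3(-1) - 1 + 3(-5) = -13
y[6] = -3(-13) - (-1) + 3(1) = 43
y[7] = -3(43) - (-13) + 3(-1) = -119
y[8] = -3(-119) - 43 + 3(-13) = 275
y[9] = -3(275) - (-119) + 3(43) = -577

-577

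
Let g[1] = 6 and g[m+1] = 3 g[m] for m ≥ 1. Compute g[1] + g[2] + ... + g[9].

59046

g[2] = 3*6 = 18
g[3] = 3*18 = 54
g[4] = 3*54 = 162
g[5] = 3*162 = 486
g[6] = 3*486 = 1458
g[7] = 3*1458 = 4374
g[8] = 3*4374 = 13122
g[9] = 3*13122 = 39366
Sum = 6 + 18 + 54 + 162 + 486 + 1458 + 4374 + 13122 + 39366 = 59046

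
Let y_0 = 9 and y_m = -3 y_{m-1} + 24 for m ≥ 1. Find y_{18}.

The fixed point is 24/(1 + 3) = 6, so y_m - 6 = -3(y_{m-1} - 6).
Hence y_m = 3·(-3)^m + 6.
y_{18} = 3·(-3)^{18} + 6 = 3·387420489 + 6 = 1162261473.

1162261473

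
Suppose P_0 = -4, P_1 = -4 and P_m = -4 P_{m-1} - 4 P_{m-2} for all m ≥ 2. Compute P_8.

11264

P_2 = -4·(-4) - 4·(-4) = 32
P_3 = -4·32 - 4·(-4) = -112
P_4 = -4·(-112) - 4·32 = 320
P_5 = -4·320 - 4·(-112) = -832
P_6 = -4·(-832) - 4·320 = 2048
P_7 = -4·2048 - 4·(-832) = -4864
P_8 = -4·(-4864) - 4·2048 = 11264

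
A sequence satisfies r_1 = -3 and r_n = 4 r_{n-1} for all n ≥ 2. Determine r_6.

r_2 = 4·(-3) = -12
r_3 = 4·(-12) = -48
r_4 = 4·(-48) = -192
r_5 = 4·(-192) = -768
r_6 = 4·(-768) = -3072

-3072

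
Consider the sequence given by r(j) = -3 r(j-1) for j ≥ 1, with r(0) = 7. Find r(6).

5103

r(1) = -3·7 = -21
r(2) = -3·(-21) = 63
r(3) = -3·63 = -189
r(4) = -3·(-189) = 567
r(5) = -3·567 = -1701
r(6) = -3·(-1701) = 5103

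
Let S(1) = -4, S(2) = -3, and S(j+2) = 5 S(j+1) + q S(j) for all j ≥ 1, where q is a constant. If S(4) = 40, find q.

S(3) = -15 - 4q
S(4) = -75 - 23q
So -75 - 23q = 40, giving q = -5.

-5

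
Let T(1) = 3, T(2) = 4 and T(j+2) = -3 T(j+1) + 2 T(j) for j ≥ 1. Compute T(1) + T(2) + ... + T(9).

-11343

T(3) = -3*4 + 2*3 = -6
T(4) = -3*(-6) + 2*4 = 26
T(5) = -3*26 + 2*(-6) = -90
T(6) = -3*(-90) + 2*26 = 322
T(7) = -3*322 + 2*(-90) = -1146
T(8) = -3*(-1146) + 2*322 = 4082
T(9) = -3*4082 + 2*(-1146) = -14538
Sum = 3 + 4 + (-6) + 26 + (-90) + 322 + (-1146) + 4082 + (-14538) = -11343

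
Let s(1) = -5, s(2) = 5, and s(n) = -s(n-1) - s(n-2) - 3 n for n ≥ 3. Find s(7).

-11

s(3) = -5 - (-5) - 9 = -9
s(4) = -(-9) - 5 - 12 = -8
s(5) = -(-8) - (-9) - 15 = 2
s(6) = -2 - (-8) - 18 = -12
s(7) = -(-12) - 2 - 21 = -11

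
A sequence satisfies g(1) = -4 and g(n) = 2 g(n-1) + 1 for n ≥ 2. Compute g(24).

-25165825

The fixed point is 1/(1 - 2) = -1, so g(n) + 1 = 2(g(n-1) + 1).
Hence g(n) = -3·2^{n-1} - 1.
g(24) = -3·2^{23} - 1 = -3·8388608 - 1 = -25165825.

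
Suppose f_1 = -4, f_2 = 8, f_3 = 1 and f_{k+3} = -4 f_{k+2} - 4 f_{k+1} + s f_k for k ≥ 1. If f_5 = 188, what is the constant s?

f_4 = -36 - 4s
f_5 = 140 + 24s
So 140 + 24s = 188, giving s = 2.

2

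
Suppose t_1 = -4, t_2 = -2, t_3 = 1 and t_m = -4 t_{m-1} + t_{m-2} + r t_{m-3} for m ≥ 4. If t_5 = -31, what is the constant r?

-4

t_4 = -6 - 4r
t_5 = 25 + 14r
So 25 + 14r = -31, giving r = -4.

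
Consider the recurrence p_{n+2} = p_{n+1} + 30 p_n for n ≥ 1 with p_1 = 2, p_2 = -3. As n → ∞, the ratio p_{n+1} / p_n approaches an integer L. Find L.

6

The characteristic equation is r^2 - r - 30 = 0, which factors as (r - 6)(r + 5) = 0.
So the roots are 6 and -5. Since |6| > |-5| and the coefficient of 6^n is non-zero, the ratio tends to 6.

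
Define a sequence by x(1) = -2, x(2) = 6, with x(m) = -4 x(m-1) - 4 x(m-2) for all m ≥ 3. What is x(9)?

x(3) = -4·6 - 4·(-2) = -16
x(4) = -4·(-16) - 4·6 = 40
x(5) = -4·40 - 4·(-16) = -96
x(6) = -4·(-96) - 4·40 = 224
x(7) = -4·224 - 4·(-96) = -512
x(8) = -4·(-512) - 4·224 = 1152
x(9) = -4·1152 - 4·(-512) = -2560

-2560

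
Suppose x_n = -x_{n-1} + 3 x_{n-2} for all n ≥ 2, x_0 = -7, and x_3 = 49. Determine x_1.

7

Let x_1 = z.
x_2 = -21 - z
x_3 = 21 + 4z
So 21 + 4z = 49, giving z = 7.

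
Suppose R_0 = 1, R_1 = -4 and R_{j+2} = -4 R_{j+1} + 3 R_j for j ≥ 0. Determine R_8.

190513

R_2 = -4(-4) + 3(1) = 19
R_3 = -4(19) + 3(-4) = -88
R_4 = -4(-88) + 3(19) = 409
R_5 = -4(409) + 3(-88) = -1900
R_6 = -4(-1900) + 3(409) = 8827
R_7 = -4(8827) + 3(-1900) = -41008
R_8 = -4(-41008) + 3(8827) = 190513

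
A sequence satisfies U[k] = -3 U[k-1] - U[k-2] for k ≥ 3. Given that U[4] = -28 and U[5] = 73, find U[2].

Rearranging, U[k-2] = -(U[k] + 3 U[k-1]).
U[3] = -(73 + 3(-28)) = 11
U[2] = -(-28 + 3(11)) = -5

-5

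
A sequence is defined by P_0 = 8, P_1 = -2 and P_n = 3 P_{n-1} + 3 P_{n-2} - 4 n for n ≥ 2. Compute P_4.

50

P_2 = 3*(-2) + 3*8 - 8 = 10
P_3 = 3*10 + 3*(-2) - 12 = 12
P_4 = 3*12 + 3*10 - 16 = 50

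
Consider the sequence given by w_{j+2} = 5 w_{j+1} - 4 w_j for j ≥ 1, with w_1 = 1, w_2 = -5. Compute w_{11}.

-2097149

w_3 = 5(-5) - 4(1) = -29
w_4 = 5(-29) - 4(-5) = -125
w_5 = 5(-125) - 4(-29) = -509
w_6 = 5(-509) - 4(-125) = -2045
w_7 = 5(-2045) - 4(-509) = -8189
w_8 = 5(-8189) - 4(-2045) = -32765
w_9 = 5(-32765) - 4(-8189) = -131069
w_{10} = 5(-131069) - 4(-32765) = -524285
w_{11} = 5(-524285) - 4(-131069) = -2097149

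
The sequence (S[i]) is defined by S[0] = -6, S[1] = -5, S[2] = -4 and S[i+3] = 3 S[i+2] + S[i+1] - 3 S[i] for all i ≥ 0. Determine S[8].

1634

S[3] = 3·(-4) + (-5) - 3·(-6) = 1
S[4] = 3·1 + (-4) - 3·(-5) = 14
S[5] = 3·14 + 1 - 3·(-4) = 55
S[6] = 3·55 + 14 - 3·1 = 176
S[7] = 3·176 + 55 - 3·14 = 541
S[8] = 3·541 + 176 - 3·55 = 1634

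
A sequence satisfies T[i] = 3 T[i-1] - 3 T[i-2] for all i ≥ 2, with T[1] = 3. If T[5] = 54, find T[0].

Let T[0] = v.
T[2] = 9 - 3v
T[3] = 18 - 9v
T[4] = 27 - 18v
T[5] = 27 - 27v
So 27 - 27v = 54, giving v = -1.

-1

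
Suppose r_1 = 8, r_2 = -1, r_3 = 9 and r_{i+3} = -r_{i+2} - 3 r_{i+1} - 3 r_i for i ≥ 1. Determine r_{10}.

579

r_4 = -9 - 3*(-1) - 3*8 = -30
r_5 = -(-30) - 3*9 - 3*(-1) = 6
r_6 = -6 - 3*(-30) - 3*9 = 57
r_7 = -57 - 3*6 - 3*(-30) = 15
r_8 = -15 - 3*57 - 3*6 = -204
r_9 = -(-204) - 3*15 - 3*57 = -12
r_{10} = -(-12) - 3*(-204) - 3*15 = 579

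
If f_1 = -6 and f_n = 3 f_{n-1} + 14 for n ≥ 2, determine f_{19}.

387420482

The fixed point is 14/(1 - 3) = -7, so f_n + 7 = 3(f_{n-1} + 7).
Hence f_n = 1·3^{n-1} - 7.
f_{19} = 1·3^{18} - 7 = 1·387420489 - 7 = 387420482.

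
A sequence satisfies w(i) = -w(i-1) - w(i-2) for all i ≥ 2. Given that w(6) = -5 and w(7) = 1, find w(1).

1

Rearranging, w(i-2) = -(w(i) + w(i-1)).
w(5) = -(1 + (-5)) = 4
w(4) = -(-5 + 4) = 1
w(3) = -(4 + 1) = -5
w(2) = -(1 + (-5)) = 4
w(1) = -(-5 + 4) = 1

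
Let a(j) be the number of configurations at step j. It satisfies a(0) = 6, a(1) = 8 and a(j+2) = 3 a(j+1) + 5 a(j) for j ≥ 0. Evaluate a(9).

a(2) = 3(8) + 5(6) = 54
a(3) = 3(54) + 5(8) = 202
a(4) = 3(202) + 5(54) = 876
a(5) = 3(876) + 5(202) = 3638
a(6) = 3(3638) + 5(876) = 15294
a(7) = 3(15294) + 5(3638) = 64072
a(8) = 3(64072) + 5(15294) = 268686
a(9) = 3(268686) + 5(64072) = 1126418

1126418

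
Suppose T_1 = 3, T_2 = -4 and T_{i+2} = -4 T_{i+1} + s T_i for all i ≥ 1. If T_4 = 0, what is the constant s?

T_3 = 16 + 3s
T_4 = -64 - 16s
So -64 - 16s = 0, giving s = -4.

-4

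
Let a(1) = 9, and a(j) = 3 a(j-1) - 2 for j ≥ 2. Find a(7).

a(2) = 3*9 - 2 = 25
a(3) = 3*25 - 2 = 73
a(4) = 3*73 - 2 = 217
a(5) = 3*217 - 2 = 649
a(6) = 3*649 - 2 = 1945
a(7) = 3*1945 - 2 = 5833

5833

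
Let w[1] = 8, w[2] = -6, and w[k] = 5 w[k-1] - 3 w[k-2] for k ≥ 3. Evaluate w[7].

-20376

w[3] = 5*(-6) - 3*8 = -54
w[4] = 5*(-54) - 3*(-6) = -252
w[5] = 5*(-252) - 3*(-54) = -1098
w[6] = 5*(-1098) - 3*(-252) = -4734
w[7] = 5*(-4734) - 3*(-1098) = -20376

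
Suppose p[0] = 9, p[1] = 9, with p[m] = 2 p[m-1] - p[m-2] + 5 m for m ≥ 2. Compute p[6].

259

p[2] = 2*9 - 9 + 10 = 19
p[3] = 2*19 - 9 + 15 = 44
p[4] = 2*44 - 19 + 20 = 89
p[5] = 2*89 - 44 + 25 = 159
p[6] = 2*159 - 89 + 30 = 259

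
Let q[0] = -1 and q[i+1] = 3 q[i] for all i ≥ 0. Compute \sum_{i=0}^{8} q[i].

q[1] = 3(-1) = -3
q[2] = 3(-3) = -9
q[3] = 3(-9) = -27
q[4] = 3(-27) = -81
q[5] = 3(-81) = -243
q[6] = 3(-243) = -729
q[7] = 3(-729) = -2187
q[8] = 3(-2187) = -6561
Sum = (-1) + (-3) + (-9) + (-27) + (-81) + (-243) + (-729) + (-2187) + (-6561) = -9841

-9841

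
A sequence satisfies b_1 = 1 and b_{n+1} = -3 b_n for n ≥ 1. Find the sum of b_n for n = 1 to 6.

-182

b_2 = -3*1 = -3
b_3 = -3*(-3) = 9
b_4 = -3*9 = -27
b_5 = -3*(-27) = 81
b_6 = -3*81 = -243
Sum = 1 + (-3) + 9 + (-27) + 81 + (-243) = -182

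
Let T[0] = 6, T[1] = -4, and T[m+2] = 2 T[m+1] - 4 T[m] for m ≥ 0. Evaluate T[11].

16384

T[2] = 2(-4) - 4(6) = -32
T[3] = 2(-32) - 4(-4) = -48
T[4] = 2(-48) - 4(-32) = 32
T[5] = 2(32) - 4(-48) = 256
T[6] = 2(256) - 4(32) = 384
T[7] = 2(384) - 4(256) = -256
T[8] = 2(-256) - 4(384) = -2048
T[9] = 2(-2048) - 4(-256) = -3072
T[10] = 2(-3072) - 4(-2048) = 2048
T[11] = 2(2048) - 4(-3072) = 16384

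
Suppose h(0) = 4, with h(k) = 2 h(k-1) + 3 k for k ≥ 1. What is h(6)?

616

h(1) = 2·4 + 3 = 11
h(2) = 2·11 + 6 = 28
h(3) = 2·28 + 9 = 65
h(4) = 2·65 + 12 = 142
h(5) = 2·142 + 15 = 299
h(6) = 2·299 + 18 = 616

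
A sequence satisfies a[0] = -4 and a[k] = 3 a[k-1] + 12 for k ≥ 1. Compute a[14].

The fixed point is 12/(1 - 3) = -6, so a[k] + 6 = 3(a[k-1] + 6).
Hence a[k] = 2·3^k - 6.
a[14] = 2·3^{14} - 6 = 2·4782969 - 6 = 9565932.

9565932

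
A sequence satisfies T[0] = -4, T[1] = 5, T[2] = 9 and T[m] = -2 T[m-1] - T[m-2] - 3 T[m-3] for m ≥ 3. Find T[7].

T[3] = -2·9 - 5 - 3·(-4) = -11
T[4] = -2·(-11) - 9 - 3·5 = -2
T[5] = -2·(-2) - (-11) - 3·9 = -12
T[6] = -2·(-12) - (-2) - 3·(-11) = 59
T[7] = -2·59 - (-12) - 3·(-2) = -100

-100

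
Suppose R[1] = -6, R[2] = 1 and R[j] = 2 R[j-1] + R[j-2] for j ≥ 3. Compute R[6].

R[3] = 2*1 + (-6) = -4
R[4] = 2*(-4) + 1 = -7
R[5] = 2*(-7) + (-4) = -18
R[6] = 2*(-18) + (-7) = -43

-43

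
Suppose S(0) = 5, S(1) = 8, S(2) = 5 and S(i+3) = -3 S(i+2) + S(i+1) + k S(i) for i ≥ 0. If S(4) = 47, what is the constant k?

S(3) = -7 + 5k
S(4) = 26 - 7k
So 26 - 7k = 47, giving k = -3.

-3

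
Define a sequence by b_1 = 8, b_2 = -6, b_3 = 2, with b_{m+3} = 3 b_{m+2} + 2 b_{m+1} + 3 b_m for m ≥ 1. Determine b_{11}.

b_4 = 3·2 + 2·(-6) + 3·8 = 18
b_5 = 3·18 + 2·2 + 3·(-6) = 40
b_6 = 3·40 + 2·18 + 3·2 = 162
b_7 = 3·162 + 2·40 + 3·18 = 620
b_8 = 3·620 + 2·162 + 3·40 = 2304
b_9 = 3·2304 + 2·620 + 3·162 = 8638
b_{10} = 3·8638 + 2·2304 + 3·620 = 32382
b_{11} = 3·32382 + 2·8638 + 3·2304 = 121334

121334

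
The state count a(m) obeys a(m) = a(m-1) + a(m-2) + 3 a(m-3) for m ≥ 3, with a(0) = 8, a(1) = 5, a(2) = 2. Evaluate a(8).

936

a(3) = 2 + 5 + 3*8 = 31
a(4) = 31 + 2 + 3*5 = 48
a(5) = 48 + 31 + 3*2 = 85
a(6) = 85 + 48 + 3*31 = 226
a(7) = 226 + 85 + 3*48 = 455
a(8) = 455 + 226 + 3*85 = 936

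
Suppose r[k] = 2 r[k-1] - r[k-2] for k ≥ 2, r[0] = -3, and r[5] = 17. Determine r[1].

Let r[1] = w.
r[2] = 3 + 2w
r[3] = 6 + 3w
r[4] = 9 + 4w
r[5] = 12 + 5w
So 12 + 5w = 17, giving w = 1.

1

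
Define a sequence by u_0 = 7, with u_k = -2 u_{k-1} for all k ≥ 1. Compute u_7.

-896

u_1 = -2·7 = -14
u_2 = -2·(-14) = 28
u_3 = -2·28 = -56
u_4 = -2·(-56) = 112
u_5 = -2·112 = -224
u_6 = -2·(-224) = 448
u_7 = -2·448 = -896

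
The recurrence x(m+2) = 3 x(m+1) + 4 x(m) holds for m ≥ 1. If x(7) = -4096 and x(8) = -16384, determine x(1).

Rearranging, x(m-2) = (x(m) - 3 x(m-1)) / 4.
x(6) = (-16384 - 3·(-4096)) / 4 = -4096/4 = -1024
x(5) = (-4096 - 3·(-1024)) / 4 = -1024/4 = -256
x(4) = (-1024 - 3·(-256)) / 4 = -256/4 = -64
x(3) = (-256 - 3·(-64)) / 4 = -64/4 = -16
x(2) = (-64 - 3·(-16)) / 4 = -16/4 = -4
x(1) = (-16 - 3·(-4)) / 4 = -4/4 = -1

-1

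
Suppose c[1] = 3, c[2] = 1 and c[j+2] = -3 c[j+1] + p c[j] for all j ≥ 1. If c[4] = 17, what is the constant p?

-1

c[3] = -3 + 3p
c[4] = 9 - 8p
So 9 - 8p = 17, giving p = -1.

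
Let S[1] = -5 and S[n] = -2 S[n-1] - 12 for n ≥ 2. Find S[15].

The fixed point is -12/(1 + 2) = -4, so S[n] + 4 = -2(S[n-1] + 4).
Hence S[n] = -1·(-2)^{n-1} - 4.
S[15] = -1·(-2)^{14} - 4 = -1·16384 - 4 = -16388.

-16388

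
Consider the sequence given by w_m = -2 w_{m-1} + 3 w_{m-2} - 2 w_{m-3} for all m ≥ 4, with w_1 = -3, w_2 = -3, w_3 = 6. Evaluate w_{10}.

-16365

w_4 = -2*6 + 3*(-3) - 2*(-3) = -15
w_5 = -2*(-15) + 3*6 - 2*(-3) = 54
w_6 = -2*54 + 3*(-15) - 2*6 = -165
w_7 = -2*(-165) + 3*54 - 2*(-15) = 522
w_8 = -2*522 + 3*(-165) - 2*54 = -1647
w_9 = -2*(-1647) + 3*522 - 2*(-165) = 5190
w_{10} = -2*5190 + 3*(-1647) - 2*522 = -16365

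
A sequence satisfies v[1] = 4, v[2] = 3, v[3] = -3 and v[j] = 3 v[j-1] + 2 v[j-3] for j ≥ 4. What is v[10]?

v[4] = 3(-3) + 2(4) = -1
v[5] = 3(-1) + 2(3) = 3
v[6] = 3(3) + 2(-3) = 3
v[7] = 3(3) + 2(-1) = 7
v[8] = 3(7) + 2(3) = 27
v[9] = 3(27) + 2(3) = 87
v[10] = 3(87) + 2(7) = 275

275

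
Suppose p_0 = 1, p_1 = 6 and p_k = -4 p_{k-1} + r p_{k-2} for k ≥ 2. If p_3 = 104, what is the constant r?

4

p_2 = -24 + r
p_3 = 96 + 2r
So 96 + 2r = 104, giving r = 4.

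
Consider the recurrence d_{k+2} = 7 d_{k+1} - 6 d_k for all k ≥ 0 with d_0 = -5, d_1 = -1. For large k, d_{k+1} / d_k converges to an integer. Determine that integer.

6

The characteristic equation is r^2 - 7r + 6 = 0, which factors as (r - 6)(r - 1) = 0.
So the roots are 6 and 1. Since |6| > |1| and the coefficient of 6^k is non-zero, the ratio tends to 6.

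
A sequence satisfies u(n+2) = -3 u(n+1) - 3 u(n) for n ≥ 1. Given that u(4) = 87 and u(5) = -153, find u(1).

Rearranging, u(n-2) = (u(n) + 3 u(n-1)) / -3.
u(3) = (-153 + 3·87) / -3 = 108/-3 = -36
u(2) = (87 + 3·(-36)) / -3 = -21/-3 = 7
u(1) = (-36 + 3·7) / -3 = -15/-3 = 5

5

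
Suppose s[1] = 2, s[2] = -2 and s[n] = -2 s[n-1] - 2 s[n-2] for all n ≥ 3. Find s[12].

s[3] = -2(-2) - 2(2) = 0
s[4] = -2(0) - 2(-2) = 4
s[5] = -2(4) - 2(0) = -8
s[6] = -2(-8) - 2(4) = 8
s[7] = -2(8) - 2(-8) = 0
s[8] = -2(0) - 2(8) = -16
s[9] = -2(-16) - 2(0) = 32
s[10] = -2(32) - 2(-16) = -32
s[11] = -2(-32) - 2(32) = 0
s[12] = -2(0) - 2(-32) = 64

64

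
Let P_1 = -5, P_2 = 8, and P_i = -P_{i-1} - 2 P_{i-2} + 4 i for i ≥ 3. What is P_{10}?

P_3 = -8 - 2·(-5) + 12 = 14
P_4 = -14 - 2·8 + 16 = -14
P_5 = -(-14) - 2·14 + 20 = 6
P_6 = -6 - 2·(-14) + 24 = 46
P_7 = -46 - 2·6 + 28 = -30
P_8 = -(-30) - 2·46 + 32 = -30
P_9 = -(-30) - 2·(-30) + 36 = 126
P_{10} = -126 - 2·(-30) + 40 = -26

-26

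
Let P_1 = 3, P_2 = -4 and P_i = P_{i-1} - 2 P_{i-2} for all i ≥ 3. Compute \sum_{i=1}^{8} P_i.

-45

P_3 = (-4) - 2*3 = -10
P_4 = (-10) - 2*(-4) = -2
P_5 = (-2) - 2*(-10) = 18
P_6 = 18 - 2*(-2) = 22
P_7 = 22 - 2*18 = -14
P_8 = (-14) - 2*22 = -58
Sum = 3 + (-4) + (-10) + (-2) + 18 + 22 + (-14) + (-58) = -45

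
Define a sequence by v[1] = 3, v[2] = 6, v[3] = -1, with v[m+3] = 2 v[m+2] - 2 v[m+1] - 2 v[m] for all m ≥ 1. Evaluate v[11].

v[4] = 2·(-1) - 2·6 - 2·3 = -20
v[5] = 2·(-20) - 2·(-1) - 2·6 = -50
v[6] = 2·(-50) - 2·(-20) - 2·(-1) = -58
v[7] = 2·(-58) - 2·(-50) - 2·(-20) = 24
v[8] = 2·24 - 2·(-58) - 2·(-50) = 264
v[9] = 2·264 - 2·24 - 2·(-58) = 596
v[10] = 2·596 - 2·264 - 2·24 = 616
v[11] = 2·616 - 2·596 - 2·264 = -488

-488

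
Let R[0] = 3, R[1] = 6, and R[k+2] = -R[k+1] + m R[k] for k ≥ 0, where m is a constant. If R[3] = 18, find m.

4

R[2] = -6 + 3m
R[3] = 6 + 3m
So 6 + 3m = 18, giving m = 4.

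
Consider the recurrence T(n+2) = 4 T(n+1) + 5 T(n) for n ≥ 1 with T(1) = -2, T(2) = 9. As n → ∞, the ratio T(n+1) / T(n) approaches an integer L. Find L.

The characteristic equation is r^2 - 4r - 5 = 0, which factors as (r - 5)(r + 1) = 0.
So the roots are 5 and -1. Since |5| > |-1| and the coefficient of 5^n is non-zero, the ratio tends to 5.

5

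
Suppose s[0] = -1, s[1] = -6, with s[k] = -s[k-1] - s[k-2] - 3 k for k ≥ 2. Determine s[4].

-9

s[2] = -(-6) - (-1) - 6 = 1
s[3] = -1 - (-6) - 9 = -4
s[4] = -(-4) - 1 - 12 = -9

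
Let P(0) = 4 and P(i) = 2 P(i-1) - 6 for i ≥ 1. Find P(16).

-131066

The fixed point is -6/(1 - 2) = 6, so P(i) - 6 = 2(P(i-1) - 6).
Hence P(i) = -2·2^i + 6.
P(16) = -2·2^{16} + 6 = -2·65536 + 6 = -131066.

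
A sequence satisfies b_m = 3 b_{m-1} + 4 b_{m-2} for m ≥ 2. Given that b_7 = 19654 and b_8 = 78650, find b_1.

Rearranging, b_{m-2} = (b_m - 3 b_{m-1}) / 4.
b_6 = (78650 - 3(19654)) / 4 = 19688/4 = 4922
b_5 = (19654 - 3(4922)) / 4 = 4888/4 = 1222
b_4 = (4922 - 3(1222)) / 4 = 1256/4 = 314
b_3 = (1222 - 3(314)) / 4 = 280/4 = 70
b_2 = (314 - 3(70)) / 4 = 104/4 = 26
b_1 = (70 - 3(26)) / 4 = -8/4 = -2

-2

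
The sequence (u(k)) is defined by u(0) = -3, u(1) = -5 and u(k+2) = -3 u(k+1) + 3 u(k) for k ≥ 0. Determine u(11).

-1333098

u(2) = -3*(-5) + 3*(-3) = 6
u(3) = -3*6 + 3*(-5) = -33
u(4) = -3*(-33) + 3*6 = 117
u(5) = -3*117 + 3*(-33) = -450
u(6) = -3*(-450) + 3*117 = 1701
u(7) = -3*1701 + 3*(-450) = -6453
u(8) = -3*(-6453) + 3*1701 = 24462
u(9) = -3*24462 + 3*(-6453) = -92745
u(10) = -3*(-92745) + 3*24462 = 351621
u(11) = -3*351621 + 3*(-92745) = -1333098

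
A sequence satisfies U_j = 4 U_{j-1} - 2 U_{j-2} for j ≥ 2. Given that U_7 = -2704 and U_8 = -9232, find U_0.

-1

Rearranging, U_{j-2} = (U_j - 4 U_{j-1}) / -2.
U_6 = (-9232 - 4(-2704)) / -2 = 1584/-2 = -792
U_5 = (-2704 - 4(-792)) / -2 = 464/-2 = -232
U_4 = (-792 - 4(-232)) / -2 = 136/-2 = -68
U_3 = (-232 - 4(-68)) / -2 = 40/-2 = -20
U_2 = (-68 - 4(-20)) / -2 = 12/-2 = -6
U_1 = (-20 - 4(-6)) / -2 = 4/-2 = -2
U_0 = (-6 - 4(-2)) / -2 = 2/-2 = -1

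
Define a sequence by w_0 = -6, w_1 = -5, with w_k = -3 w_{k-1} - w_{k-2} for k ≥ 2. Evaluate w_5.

w_2 = -3·(-5) - (-6) = 21
w_3 = -3·21 - (-5) = -58
w_4 = -3·(-58) - 21 = 153
w_5 = -3·153 - (-58) = -401

-401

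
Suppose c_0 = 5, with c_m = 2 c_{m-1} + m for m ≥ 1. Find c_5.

217

c_1 = 2(5) + 1 = 11
c_2 = 2(11) + 2 = 24
c_3 = 2(24) + 3 = 51
c_4 = 2(51) + 4 = 106
c_5 = 2(106) + 5 = 217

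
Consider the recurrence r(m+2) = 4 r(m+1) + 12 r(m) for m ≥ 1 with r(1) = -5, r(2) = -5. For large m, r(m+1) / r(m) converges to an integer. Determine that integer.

6

The characteristic equation is r^2 - 4r - 12 = 0, which factors as (r - 6)(r + 2) = 0.
So the roots are 6 and -2. Since |6| > |-2| and the coefficient of 6^m is non-zero, the ratio tends to 6.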